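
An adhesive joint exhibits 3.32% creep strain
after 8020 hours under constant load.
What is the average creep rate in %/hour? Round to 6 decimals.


Creep rate = strain / time
= 3.32 / 8020
= 0.000414 %/h

0.000414


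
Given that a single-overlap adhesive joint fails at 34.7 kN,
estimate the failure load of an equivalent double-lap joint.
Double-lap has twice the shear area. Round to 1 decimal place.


Double-lap factor = 2
Expected load = 34.7 * 2 = 69.4 kN

69.4


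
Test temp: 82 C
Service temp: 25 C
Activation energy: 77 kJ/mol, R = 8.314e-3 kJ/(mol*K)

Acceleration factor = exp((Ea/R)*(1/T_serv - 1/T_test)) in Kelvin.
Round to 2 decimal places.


AF = exp((77/0.008314)*(1/298.15 - 1/355.15))
= 146.28

146.28


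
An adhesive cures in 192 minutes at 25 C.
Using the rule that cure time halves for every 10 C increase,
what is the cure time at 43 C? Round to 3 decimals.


Factor = 2^((43 - 25) / 10) = 3.4822
Cure time = 192 / 3.4822
= 55.138 minutes

55.138


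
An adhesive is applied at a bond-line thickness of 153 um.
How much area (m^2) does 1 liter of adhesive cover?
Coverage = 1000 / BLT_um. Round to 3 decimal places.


Coverage = 1000 / 153 = 6.536 m^2

6.536


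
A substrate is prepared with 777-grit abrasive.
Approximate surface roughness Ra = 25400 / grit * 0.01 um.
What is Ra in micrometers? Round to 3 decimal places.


Ra = 25400 / 777 * 0.01 = 0.327 um

0.327


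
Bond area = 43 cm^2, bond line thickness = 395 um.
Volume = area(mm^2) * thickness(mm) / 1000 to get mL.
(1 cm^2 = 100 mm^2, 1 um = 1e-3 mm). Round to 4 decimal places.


area_mm2 = 43 * 100 = 4300
blt_mm = 395 * 1e-3 = 0.395
vol_mm3 = 4300 * 0.395 = 1698.5
vol_mL = 1698.5 / 1000 = 1.6985 mL

1.6985


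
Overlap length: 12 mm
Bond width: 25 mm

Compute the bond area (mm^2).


Bond area = 12 * 25 = 300 mm^2

300


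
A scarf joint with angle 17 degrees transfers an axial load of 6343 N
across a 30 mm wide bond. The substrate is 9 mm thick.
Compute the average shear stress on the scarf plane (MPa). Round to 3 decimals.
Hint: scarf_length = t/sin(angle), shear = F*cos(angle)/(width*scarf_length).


scarf_length = 9 / sin(17 deg) = 30.7827 mm
cos(17 deg) = 0.956305
shear stress = 6343 * 0.956305 / (30 * 30.7827)
= 6.568 MPa

6.568


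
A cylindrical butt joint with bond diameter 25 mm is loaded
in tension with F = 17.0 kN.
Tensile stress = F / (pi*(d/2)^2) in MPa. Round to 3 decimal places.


Area = pi * (25/2)^2 = 490.8739 mm^2
Stress = 17.0*1000 / 490.8739
= 34.632 MPa

34.632


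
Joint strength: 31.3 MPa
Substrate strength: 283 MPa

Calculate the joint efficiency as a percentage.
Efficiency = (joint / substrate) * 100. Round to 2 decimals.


Efficiency = (31.3 / 283) * 100 = 11.06%

11.06


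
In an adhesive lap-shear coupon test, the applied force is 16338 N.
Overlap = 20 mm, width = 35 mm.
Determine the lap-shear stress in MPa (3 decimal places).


stress = F / (overlap * width)
= 16338 / (20 * 35)
= 23.340 MPa

23.340


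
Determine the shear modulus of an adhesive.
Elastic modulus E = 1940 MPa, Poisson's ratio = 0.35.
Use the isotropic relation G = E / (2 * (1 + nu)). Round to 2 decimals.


G = 1940 / (2*(1+0.35)) = 1940 / 2.70
= 718.52 MPa

718.52


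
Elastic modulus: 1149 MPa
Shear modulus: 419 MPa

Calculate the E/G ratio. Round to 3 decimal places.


E / G = 1149 / 419 = 2.742

2.742


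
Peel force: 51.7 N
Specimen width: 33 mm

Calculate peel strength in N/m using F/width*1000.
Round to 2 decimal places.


Peel strength = 51.7 / 33 * 1000 = 1566.67 N/m

1566.67


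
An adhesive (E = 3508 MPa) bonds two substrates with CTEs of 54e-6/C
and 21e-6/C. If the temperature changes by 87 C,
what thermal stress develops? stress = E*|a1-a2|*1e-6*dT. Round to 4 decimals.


Stress = 3508 * |54 - 21| * 1e-6 * 87
= 10.0715 MPa

10.0715


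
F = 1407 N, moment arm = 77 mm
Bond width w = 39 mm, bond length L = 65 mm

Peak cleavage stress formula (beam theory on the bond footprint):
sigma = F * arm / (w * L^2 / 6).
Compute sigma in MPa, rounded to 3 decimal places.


sigma = (1407 * 77) / (39 * 4225 / 6)
= 108339 * 6 / 164775
= 650034 / 164775
= 3.945 MPa

3.945


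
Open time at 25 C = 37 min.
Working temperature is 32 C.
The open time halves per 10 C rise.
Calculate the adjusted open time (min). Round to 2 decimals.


factor = 2^((32 - 25) / 10) = 1.6245
ot = 37 / 1.6245 = 22.78 min

22.78


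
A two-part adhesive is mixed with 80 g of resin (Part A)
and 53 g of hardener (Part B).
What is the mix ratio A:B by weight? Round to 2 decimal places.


Mix ratio = mass_A / mass_B
= 80 / 53
= 1.51

1.51


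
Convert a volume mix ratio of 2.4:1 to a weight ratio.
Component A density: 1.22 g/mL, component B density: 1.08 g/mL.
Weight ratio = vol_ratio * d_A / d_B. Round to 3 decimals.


= 2.4 * 1.22 / 1.08 = 2.711

2.711


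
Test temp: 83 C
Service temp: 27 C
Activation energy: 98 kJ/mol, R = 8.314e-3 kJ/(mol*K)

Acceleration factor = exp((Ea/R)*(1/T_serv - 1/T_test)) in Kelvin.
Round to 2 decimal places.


AF = exp((98/0.008314)*(1/300.15 - 1/356.15))
= 480.55

480.55


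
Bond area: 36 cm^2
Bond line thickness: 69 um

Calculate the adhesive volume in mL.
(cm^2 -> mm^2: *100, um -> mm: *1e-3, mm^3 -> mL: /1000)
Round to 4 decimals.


V = 36*100 * 69*1e-3 / 1000
= 0.2484 mL

0.2484


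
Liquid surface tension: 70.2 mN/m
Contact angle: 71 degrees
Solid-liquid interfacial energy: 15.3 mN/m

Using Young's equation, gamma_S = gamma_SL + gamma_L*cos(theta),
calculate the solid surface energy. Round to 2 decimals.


gamma_S = 15.3 + 70.2 * cos(71)
= 38.15 mN/m

38.15


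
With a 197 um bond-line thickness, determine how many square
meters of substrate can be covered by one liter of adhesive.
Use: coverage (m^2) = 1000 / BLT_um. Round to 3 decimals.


Coverage = 1000 / 197 = 5.076 m^2

5.076


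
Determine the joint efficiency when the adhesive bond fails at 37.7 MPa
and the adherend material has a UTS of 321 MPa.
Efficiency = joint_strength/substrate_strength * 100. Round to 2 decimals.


Joint efficiency = 37.7 / 321 * 100
= 11.74%

11.74


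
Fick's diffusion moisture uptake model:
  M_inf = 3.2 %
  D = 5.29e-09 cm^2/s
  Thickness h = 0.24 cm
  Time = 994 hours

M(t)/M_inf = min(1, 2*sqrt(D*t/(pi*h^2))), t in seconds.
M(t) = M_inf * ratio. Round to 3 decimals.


t_sec = 994 * 3600 = 3578400
ratio = 2*sqrt(5.29e-09*3578400/(pi*0.24^2))
= min(1, 0.646869)
= 0.646869
M(t) = 3.2 * 0.646869 = 2.070 %

2.070


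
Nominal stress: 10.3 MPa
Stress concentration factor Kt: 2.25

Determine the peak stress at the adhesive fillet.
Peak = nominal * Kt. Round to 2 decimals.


Peak stress = 10.3 * 2.25
= 23.18 MPa

23.18


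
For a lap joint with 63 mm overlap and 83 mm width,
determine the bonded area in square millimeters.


Area = 63 * 83 = 5229 mm^2

5229


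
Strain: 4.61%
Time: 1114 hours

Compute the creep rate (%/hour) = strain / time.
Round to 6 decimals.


Creep rate = 4.61 / 1114
= 0.004138 %/h

0.004138


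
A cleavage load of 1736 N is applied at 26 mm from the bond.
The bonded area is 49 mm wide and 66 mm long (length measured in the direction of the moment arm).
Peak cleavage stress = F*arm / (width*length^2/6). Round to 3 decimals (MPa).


Moment = 1736 * 26 = 45136 N*mm
Section modulus = 49 * 4356 / 6 = 213444 / 6 mm^3
Stress = 45136 / (213444 / 6) = 270816 / 213444
= 1.269 MPa

1.269


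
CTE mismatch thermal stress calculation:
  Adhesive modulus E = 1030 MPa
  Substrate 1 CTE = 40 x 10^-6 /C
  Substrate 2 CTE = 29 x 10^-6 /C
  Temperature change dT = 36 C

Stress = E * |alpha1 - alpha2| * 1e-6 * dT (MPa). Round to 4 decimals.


delta_alpha = |40 - 29| = 11 x 10^-6/C
Stress = 1030 * 11e-6 * 36
= 0.4079 MPa

0.4079


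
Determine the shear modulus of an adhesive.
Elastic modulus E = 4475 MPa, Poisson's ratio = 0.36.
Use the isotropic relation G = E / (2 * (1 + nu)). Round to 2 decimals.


G = 4475 / (2*(1+0.36)) = 4475 / 2.72
= 1645.22 MPa

1645.22


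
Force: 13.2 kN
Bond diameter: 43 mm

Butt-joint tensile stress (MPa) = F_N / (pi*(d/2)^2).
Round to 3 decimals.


F_N = 13.2 * 1000 = 13200.0 N
A = pi*(21.5)^2 = 1452.2012 mm^2
stress = 13200.0 / 1452.2012 = 9.090 MPa

9.090


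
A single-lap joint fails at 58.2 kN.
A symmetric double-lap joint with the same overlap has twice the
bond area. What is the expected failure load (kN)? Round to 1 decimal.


Double-lap load = 2 * 58.2 = 116.4 kN

116.4


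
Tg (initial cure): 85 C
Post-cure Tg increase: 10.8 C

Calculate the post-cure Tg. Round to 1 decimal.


Post-cure Tg = 85 + 10.8 = 95.8 C

95.8


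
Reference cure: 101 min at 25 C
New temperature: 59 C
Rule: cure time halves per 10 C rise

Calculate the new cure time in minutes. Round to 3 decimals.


factor = 2^((59-25)/10) = 10.5561
t_new = 101 / 10.5561 = 9.568 min

9.568


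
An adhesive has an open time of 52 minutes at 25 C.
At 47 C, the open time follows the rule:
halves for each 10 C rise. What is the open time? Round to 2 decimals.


Factor = 2^((47-25)/10) = 4.5948
Open time = 52 / 4.5948 = 11.32 min

11.32


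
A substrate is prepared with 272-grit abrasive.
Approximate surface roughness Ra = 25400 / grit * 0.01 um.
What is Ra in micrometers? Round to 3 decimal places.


Ra = 25400 / 272 * 0.01 = 0.934 um

0.934


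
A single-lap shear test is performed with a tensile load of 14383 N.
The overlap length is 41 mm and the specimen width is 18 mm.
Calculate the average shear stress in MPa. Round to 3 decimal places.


Shear stress = F / (overlap * width)
= 14383 / (41 * 18)
= 14383 / 738
= 19.489 MPa

19.489


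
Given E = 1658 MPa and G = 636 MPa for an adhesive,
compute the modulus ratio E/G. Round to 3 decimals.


E/G ratio = 1658 / 636 = 2.607

2.607


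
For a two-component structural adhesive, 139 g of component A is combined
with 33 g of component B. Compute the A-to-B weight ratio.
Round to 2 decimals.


Weight ratio A:B = 139 / 33
= 4.21

4.21


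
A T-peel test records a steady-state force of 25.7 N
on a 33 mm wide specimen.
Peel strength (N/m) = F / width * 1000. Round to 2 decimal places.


Peel strength = 25.7 / 33 * 1000
= 778.79 N/m

778.79


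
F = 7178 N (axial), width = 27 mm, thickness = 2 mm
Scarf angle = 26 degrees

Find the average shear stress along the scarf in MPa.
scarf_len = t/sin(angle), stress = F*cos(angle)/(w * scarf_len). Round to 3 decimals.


scarf_len = 2/sin(26 deg) = 4.5623
cos(26 deg) = 0.898794
stress = 7178*0.898794/(27*4.5623) = 52.374 MPa

52.374


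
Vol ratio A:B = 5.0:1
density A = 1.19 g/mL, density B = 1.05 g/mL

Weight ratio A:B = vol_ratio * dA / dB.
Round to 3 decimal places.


Weight ratio = 5.0 * 1.19 / 1.05
= 5.667

5.667


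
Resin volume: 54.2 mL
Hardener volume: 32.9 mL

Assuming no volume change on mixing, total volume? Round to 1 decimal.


V_total = 54.2 + 32.9 = 87.1 mL

87.1


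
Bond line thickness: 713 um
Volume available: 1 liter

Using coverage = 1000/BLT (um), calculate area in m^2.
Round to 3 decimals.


1 L = 1e6 mm^3, thickness = 713 um = 0.713 mm
Area = 1e6 / 0.713 mm^2 = (1e6 / 0.713) / 1e6 m^2 = 1000 / 713 m^2
= 1.403 m^2

1.403


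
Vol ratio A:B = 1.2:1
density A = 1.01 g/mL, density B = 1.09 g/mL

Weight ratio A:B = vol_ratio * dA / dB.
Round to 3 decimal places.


Weight ratio = 1.2 * 1.01 / 1.09
= 1.112

1.112


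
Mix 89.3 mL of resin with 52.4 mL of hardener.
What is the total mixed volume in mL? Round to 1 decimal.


Total = 89.3 + 52.4 = 141.7 mL

141.7


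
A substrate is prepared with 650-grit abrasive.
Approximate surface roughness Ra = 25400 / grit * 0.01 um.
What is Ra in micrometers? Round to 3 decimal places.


Ra = 25400 / 650 * 0.01 = 0.391 um

0.391


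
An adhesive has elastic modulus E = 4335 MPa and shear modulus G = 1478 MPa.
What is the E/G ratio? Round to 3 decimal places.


E/G = 4335 / 1478 = 2.933

2.933


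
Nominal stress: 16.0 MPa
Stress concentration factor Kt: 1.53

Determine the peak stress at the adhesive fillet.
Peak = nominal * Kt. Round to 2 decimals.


Peak stress = 16.0 * 1.53
= 24.48 MPa

24.48


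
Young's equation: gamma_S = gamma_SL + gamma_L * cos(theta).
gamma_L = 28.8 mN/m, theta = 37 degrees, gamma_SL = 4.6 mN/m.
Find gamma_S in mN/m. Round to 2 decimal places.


cos(37 deg) = 0.798636
gamma_S = 4.6 + 28.8 * 0.798636
= 27.60 mN/m

27.60


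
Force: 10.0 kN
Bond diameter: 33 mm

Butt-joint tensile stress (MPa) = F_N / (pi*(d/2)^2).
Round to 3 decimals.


F_N = 10.0 * 1000 = 10000.0 N
A = pi*(16.5)^2 = 855.2986 mm^2
stress = 10000.0 / 855.2986 = 11.692 MPa

11.692


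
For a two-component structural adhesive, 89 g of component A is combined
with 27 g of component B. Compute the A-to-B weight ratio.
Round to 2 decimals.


Weight ratio A:B = 89 / 27
= 3.30

3.30


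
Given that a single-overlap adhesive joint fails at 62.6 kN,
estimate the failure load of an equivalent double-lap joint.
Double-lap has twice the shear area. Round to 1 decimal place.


Double-lap factor = 2
Expected load = 62.6 * 2 = 125.2 kN

125.2


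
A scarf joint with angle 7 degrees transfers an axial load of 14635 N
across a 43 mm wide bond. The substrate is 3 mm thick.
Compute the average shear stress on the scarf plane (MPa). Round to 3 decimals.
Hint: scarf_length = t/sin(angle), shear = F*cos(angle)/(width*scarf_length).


scarf_length = 3 / sin(7 deg) = 24.6165 mm
cos(7 deg) = 0.992546
shear stress = 14635 * 0.992546 / (43 * 24.6165)
= 13.723 MPa

13.723


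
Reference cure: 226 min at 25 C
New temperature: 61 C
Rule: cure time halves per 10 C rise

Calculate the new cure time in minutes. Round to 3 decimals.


factor = 2^((61-25)/10) = 12.1257
t_new = 226 / 12.1257 = 18.638 min

18.638


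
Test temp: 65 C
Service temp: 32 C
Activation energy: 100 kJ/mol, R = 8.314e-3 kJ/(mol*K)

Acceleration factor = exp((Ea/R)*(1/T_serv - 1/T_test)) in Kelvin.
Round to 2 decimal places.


AF = exp((100/0.008314)*(1/305.15 - 1/338.15))
= 46.84

46.84


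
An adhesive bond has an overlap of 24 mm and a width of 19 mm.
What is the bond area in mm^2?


Bond area = overlap * width
= 24 * 19
= 456 mm^2

456


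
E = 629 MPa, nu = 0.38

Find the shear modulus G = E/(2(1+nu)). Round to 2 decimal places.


G = 629 / (2 * 1.38)
= 227.90 MPa

227.90


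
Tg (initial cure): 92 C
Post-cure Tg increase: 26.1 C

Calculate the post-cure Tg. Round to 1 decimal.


Post-cure Tg = 92 + 26.1 = 118.1 C

118.1


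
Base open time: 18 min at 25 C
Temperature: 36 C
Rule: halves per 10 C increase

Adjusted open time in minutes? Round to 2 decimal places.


Acceleration = 2^((36-25)/10) = 2.1435
Open time = 18 / 2.1435 = 8.40 min

8.40


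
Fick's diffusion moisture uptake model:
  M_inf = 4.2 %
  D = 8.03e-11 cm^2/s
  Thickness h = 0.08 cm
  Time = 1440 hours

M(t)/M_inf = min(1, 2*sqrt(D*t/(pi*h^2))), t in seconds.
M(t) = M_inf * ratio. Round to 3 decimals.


t_sec = 1440 * 3600 = 5184000
ratio = 2*sqrt(8.03e-11*5184000/(pi*0.08^2))
= min(1, 0.287777)
= 0.287777
M(t) = 4.2 * 0.287777 = 1.209 %

1.209


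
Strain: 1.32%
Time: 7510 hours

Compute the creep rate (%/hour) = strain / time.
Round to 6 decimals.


Creep rate = 1.32 / 7510
= 0.000176 %/h

0.000176


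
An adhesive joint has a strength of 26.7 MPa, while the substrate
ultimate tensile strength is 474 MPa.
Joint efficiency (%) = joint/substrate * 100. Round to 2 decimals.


Efficiency = 26.7 / 474 * 100
= 5.63%

5.63


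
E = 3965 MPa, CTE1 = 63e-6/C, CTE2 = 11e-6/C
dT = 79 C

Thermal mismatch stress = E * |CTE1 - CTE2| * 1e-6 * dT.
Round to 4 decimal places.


= 3965 * 52e-6 * 79
= 16.2882 MPa

16.2882


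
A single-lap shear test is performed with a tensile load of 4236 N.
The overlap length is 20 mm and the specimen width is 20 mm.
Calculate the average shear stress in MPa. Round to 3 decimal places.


Shear stress = F / (overlap * width)
= 4236 / (20 * 20)
= 4236 / 400
= 10.590 MPa

10.590


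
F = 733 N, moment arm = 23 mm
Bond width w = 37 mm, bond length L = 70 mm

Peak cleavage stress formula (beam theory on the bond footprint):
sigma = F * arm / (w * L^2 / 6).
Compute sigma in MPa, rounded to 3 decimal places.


sigma = (733 * 23) / (37 * 4900 / 6)
= 16859 * 6 / 181300
= 101154 / 181300
= 0.558 MPa

0.558


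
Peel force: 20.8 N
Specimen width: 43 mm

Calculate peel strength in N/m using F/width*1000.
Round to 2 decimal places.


Peel strength = 20.8 / 43 * 1000 = 483.72 N/m

483.72


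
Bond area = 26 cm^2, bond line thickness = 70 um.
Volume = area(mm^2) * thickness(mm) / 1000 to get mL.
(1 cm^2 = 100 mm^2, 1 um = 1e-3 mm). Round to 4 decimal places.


area_mm2 = 26 * 100 = 2600
blt_mm = 70 * 1e-3 = 0.07
vol_mm3 = 2600 * 0.07 = 182.0
vol_mL = 182.0 / 1000 = 0.1820 mL

0.1820


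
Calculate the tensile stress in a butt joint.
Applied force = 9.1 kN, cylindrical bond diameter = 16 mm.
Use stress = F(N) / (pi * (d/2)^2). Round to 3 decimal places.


A = pi * 8.0^2 = 201.0619 mm^2
sigma = 9100.0 / 201.0619 = 45.260 MPa

45.260


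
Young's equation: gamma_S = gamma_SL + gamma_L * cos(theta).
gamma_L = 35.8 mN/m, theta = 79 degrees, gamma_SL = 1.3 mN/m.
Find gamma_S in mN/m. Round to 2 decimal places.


cos(79 deg) = 0.190809
gamma_S = 1.3 + 35.8 * 0.190809
= 8.13 mN/m

8.13


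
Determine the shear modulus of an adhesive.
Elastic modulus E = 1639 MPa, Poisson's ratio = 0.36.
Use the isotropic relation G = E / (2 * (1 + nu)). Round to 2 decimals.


G = 1639 / (2*(1+0.36)) = 1639 / 2.72
= 602.57 MPa

602.57


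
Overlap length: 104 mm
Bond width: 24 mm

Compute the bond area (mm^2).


Bond area = 104 * 24 = 2496 mm^2

2496


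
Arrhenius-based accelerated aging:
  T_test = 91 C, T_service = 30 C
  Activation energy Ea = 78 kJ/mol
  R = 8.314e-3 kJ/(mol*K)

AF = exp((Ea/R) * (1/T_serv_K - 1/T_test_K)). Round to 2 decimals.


T_test_K = 364.15, T_serv_K = 303.15
AF = exp((78/8.314e-3) * (1/303.15 - 1/364.15))
= 178.42

178.42


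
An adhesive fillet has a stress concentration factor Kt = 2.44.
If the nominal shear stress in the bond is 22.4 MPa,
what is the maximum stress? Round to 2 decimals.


Max stress = 22.4 * 2.44 = 54.66 MPa

54.66


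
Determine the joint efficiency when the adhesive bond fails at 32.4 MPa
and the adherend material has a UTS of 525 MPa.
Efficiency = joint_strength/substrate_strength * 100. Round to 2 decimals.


Joint efficiency = 32.4 / 525 * 100
= 6.17%

6.17


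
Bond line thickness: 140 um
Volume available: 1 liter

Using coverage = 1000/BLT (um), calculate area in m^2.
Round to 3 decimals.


1 L = 1e6 mm^3, thickness = 140 um = 0.14 mm
Area = 1e6 / 0.14 mm^2 = (1e6 / 0.14) / 1e6 m^2 = 1000 / 140 m^2
= 7.143 m^2

7.143


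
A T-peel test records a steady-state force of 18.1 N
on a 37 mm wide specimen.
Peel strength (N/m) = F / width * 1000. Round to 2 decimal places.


Peel strength = 18.1 / 37 * 1000
= 489.19 N/m

489.19


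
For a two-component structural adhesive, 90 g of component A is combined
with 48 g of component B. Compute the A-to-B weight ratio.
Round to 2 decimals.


Weight ratio A:B = 90 / 48
= 1.88

1.88


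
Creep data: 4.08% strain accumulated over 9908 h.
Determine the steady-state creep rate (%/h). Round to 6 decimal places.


Rate = 4.08 / 9908 = 0.000412 %/h

0.000412


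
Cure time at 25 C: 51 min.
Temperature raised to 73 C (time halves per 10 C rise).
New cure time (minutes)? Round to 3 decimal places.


Acceleration factor = 2^(48/10) = 27.8576
New time = 51 / 27.8576 = 1.831 min

1.831


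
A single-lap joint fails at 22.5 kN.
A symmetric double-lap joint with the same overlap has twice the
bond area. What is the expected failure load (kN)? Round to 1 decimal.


Double-lap load = 2 * 22.5 = 45.0 kN

45.0


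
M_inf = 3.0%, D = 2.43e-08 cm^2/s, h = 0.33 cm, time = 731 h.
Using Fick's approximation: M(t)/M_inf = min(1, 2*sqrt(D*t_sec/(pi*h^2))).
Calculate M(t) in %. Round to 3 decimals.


t = 2631600 s
ratio = min(1, 2*sqrt(2.43e-08*2631600/(pi*0.1089)))
= 0.864678
M(t) = 3.0 * 0.864678 = 2.594%

2.594


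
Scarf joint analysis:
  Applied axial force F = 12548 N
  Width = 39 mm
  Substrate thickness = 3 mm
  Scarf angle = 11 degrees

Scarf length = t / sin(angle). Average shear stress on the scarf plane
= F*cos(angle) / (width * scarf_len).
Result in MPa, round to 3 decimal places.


Scarf length = 3 / sin(11 deg) = 15.7225 mm
cos(11 deg) = 0.981627
Shear = 12548 * 0.981627 / (39 * 15.7225)
= 20.088 MPa

20.088


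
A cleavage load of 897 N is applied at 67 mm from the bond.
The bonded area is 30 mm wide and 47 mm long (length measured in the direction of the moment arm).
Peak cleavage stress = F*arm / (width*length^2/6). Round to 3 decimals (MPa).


Moment = 897 * 67 = 60099 N*mm
Section modulus = 30 * 2209 / 6 = 66270 / 6 mm^3
Stress = 60099 / (66270 / 6) = 360594 / 66270
= 5.441 MPa

5.441


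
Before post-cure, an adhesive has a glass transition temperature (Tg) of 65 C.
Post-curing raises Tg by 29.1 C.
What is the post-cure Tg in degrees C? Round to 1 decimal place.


Tg_post = Tg_base + delta_Tg
= 65 + 29.1
= 94.1 C

94.1


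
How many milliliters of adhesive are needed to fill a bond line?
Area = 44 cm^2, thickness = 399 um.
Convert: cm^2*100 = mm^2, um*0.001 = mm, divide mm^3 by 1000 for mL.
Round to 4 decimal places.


= (44 * 100) * (399 * 0.001) / 1000
= 1.7556 mL

1.7556


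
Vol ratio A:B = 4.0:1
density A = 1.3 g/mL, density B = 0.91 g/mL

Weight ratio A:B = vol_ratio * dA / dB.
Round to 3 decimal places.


Weight ratio = 4.0 * 1.3 / 0.91
= 5.714

5.714


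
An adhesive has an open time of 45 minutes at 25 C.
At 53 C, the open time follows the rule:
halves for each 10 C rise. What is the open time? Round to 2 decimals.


Factor = 2^((53-25)/10) = 6.9644
Open time = 45 / 6.9644 = 6.46 min

6.46


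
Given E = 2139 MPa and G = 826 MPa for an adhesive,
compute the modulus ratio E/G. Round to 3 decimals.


E/G ratio = 2139 / 826 = 2.590

2.590


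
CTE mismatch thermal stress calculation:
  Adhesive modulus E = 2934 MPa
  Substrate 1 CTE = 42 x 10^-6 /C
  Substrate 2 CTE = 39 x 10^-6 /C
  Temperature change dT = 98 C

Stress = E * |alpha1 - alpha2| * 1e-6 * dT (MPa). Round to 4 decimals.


delta_alpha = |42 - 39| = 3 x 10^-6/C
Stress = 2934 * 3e-6 * 98
= 0.8626 MPa

0.8626


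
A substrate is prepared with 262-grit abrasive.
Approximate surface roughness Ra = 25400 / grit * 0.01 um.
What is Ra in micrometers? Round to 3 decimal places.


Ra = 25400 / 262 * 0.01 = 0.969 um

0.969


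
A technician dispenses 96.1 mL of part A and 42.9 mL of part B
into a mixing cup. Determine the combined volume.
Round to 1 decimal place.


Combined volume = 96.1 + 42.9
= 139.0 mL

139.0


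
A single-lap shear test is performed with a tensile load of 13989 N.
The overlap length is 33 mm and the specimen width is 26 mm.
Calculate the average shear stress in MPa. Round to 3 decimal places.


Shear stress = F / (overlap * width)
= 13989 / (33 * 26)
= 13989 / 858
= 16.304 MPa

16.304


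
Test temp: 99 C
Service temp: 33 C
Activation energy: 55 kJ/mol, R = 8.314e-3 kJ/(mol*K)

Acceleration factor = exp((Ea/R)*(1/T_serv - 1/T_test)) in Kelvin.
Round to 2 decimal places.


AF = exp((55/0.008314)*(1/306.15 - 1/372.15))
= 46.16

46.16


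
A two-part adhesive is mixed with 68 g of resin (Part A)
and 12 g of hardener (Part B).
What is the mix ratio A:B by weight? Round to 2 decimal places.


Mix ratio = mass_A / mass_B
= 68 / 12
= 5.67

5.67


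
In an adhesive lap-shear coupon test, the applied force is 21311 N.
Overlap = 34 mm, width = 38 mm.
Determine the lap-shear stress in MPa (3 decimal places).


stress = F / (overlap * width)
= 21311 / (34 * 38)
= 16.495 MPa

16.495


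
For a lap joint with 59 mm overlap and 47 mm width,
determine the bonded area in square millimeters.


Area = 59 * 47 = 2773 mm^2

2773


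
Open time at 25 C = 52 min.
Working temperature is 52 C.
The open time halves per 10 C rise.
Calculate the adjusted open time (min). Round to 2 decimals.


factor = 2^((52 - 25) / 10) = 6.4980
ot = 52 / 6.4980 = 8.00 min

8.00


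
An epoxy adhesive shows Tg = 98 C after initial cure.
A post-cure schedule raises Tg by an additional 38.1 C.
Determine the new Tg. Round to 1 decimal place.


New Tg = 98 + 38.1
= 136.1 C

136.1


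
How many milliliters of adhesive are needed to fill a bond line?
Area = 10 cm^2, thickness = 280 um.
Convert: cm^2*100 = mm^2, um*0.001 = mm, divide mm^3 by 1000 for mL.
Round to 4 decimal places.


= (10 * 100) * (280 * 0.001) / 1000
= 0.2800 mL

0.2800


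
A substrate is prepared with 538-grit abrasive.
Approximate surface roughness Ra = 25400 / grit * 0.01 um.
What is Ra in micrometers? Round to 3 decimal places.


Ra = 25400 / 538 * 0.01 = 0.472 um

0.472


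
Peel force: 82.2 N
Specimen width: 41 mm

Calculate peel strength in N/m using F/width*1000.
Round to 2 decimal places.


Peel strength = 82.2 / 41 * 1000 = 2004.88 N/m

2004.88


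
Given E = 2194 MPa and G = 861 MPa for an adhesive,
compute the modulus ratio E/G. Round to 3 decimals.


E/G ratio = 2194 / 861 = 2.548

2.548


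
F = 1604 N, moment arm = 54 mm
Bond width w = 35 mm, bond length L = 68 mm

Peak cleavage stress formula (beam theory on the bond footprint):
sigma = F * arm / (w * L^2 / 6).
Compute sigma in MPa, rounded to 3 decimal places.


sigma = (1604 * 54) / (35 * 4624 / 6)
= 86616 * 6 / 161840
= 519696 / 161840
= 3.211 MPa

3.211


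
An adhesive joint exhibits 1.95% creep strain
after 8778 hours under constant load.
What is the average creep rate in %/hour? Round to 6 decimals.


Creep rate = strain / time
= 1.95 / 8778
= 0.000222 %/h

0.000222


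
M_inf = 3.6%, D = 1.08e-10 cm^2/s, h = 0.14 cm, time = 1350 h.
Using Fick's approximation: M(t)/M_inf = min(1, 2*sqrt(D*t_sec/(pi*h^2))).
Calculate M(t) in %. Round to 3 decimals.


t = 4860000 s
ratio = min(1, 2*sqrt(1.08e-10*4860000/(pi*0.0196)))
= 0.184653
M(t) = 3.6 * 0.184653 = 0.665%

0.665


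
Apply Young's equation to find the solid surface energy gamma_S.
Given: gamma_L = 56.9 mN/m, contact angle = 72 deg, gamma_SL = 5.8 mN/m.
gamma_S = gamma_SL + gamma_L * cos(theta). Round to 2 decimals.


theta_rad = 72 * pi/180 = 1.256637
gamma_S = 5.8 + 56.9 * cos(1.256637)
= 23.38 mN/m

23.38


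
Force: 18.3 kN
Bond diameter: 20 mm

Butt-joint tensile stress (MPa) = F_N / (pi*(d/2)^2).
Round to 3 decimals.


F_N = 18.3 * 1000 = 18300.0 N
A = pi*(10.0)^2 = 314.1593 mm^2
stress = 18300.0 / 314.1593 = 58.251 MPa

58.251


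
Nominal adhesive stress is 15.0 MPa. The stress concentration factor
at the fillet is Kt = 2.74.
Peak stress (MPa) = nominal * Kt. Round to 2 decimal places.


Peak = 15.0 * 2.74 = 41.10 MPa

41.10


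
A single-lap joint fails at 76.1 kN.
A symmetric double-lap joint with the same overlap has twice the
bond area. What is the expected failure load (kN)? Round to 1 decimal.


Double-lap load = 2 * 76.1 = 152.2 kN

152.2


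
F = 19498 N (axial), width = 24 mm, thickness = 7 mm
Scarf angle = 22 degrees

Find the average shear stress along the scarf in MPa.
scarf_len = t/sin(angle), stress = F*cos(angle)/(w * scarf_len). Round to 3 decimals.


scarf_len = 7/sin(22 deg) = 18.6863
cos(22 deg) = 0.927184
stress = 19498*0.927184/(24*18.6863) = 40.311 MPa

40.311


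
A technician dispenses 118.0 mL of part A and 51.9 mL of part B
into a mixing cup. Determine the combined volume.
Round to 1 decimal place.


Combined volume = 118.0 + 51.9
= 169.9 mL

169.9


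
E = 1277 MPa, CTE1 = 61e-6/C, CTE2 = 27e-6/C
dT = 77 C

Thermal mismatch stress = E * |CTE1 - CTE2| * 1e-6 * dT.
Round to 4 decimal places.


= 1277 * 34e-6 * 77
= 3.3432 MPa

3.3432


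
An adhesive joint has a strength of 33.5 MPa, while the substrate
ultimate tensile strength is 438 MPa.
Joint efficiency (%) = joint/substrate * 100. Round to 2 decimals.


Efficiency = 33.5 / 438 * 100
= 7.65%

7.65


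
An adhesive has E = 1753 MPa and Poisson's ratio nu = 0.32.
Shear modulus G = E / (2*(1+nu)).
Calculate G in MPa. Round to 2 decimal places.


G = 1753 / (2*(1+0.32))
= 1753 / 2.64
= 664.02 MPa

664.02


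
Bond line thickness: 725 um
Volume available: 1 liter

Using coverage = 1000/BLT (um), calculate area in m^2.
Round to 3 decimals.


1 L = 1e6 mm^3, thickness = 725 um = 0.725 mm
Area = 1e6 / 0.725 mm^2 = (1e6 / 0.725) / 1e6 m^2 = 1000 / 725 m^2
= 1.379 m^2

1.379


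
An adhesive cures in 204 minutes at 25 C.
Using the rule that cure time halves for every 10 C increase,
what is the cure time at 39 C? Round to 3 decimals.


Factor = 2^((39 - 25) / 10) = 2.6390
Cure time = 204 / 2.6390
= 77.302 minutes

77.302


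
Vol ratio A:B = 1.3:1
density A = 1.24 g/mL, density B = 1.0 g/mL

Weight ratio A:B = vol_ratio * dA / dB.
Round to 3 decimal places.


Weight ratio = 1.3 * 1.24 / 1.0
= 1.612

1.612


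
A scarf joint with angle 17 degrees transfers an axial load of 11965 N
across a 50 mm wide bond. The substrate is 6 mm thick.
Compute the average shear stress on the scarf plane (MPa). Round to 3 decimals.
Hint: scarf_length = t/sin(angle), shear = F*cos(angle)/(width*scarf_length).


scarf_length = 6 / sin(17 deg) = 20.5218 mm
cos(17 deg) = 0.956305
shear stress = 11965 * 0.956305 / (50 * 20.5218)
= 11.151 MPa

11.151


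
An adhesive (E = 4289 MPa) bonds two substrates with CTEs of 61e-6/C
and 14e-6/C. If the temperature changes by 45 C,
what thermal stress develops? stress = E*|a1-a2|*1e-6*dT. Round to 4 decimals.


Stress = 4289 * |61 - 14| * 1e-6 * 45
= 9.0712 MPa

9.0712


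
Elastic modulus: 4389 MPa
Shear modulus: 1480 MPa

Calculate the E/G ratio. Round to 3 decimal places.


E / G = 4389 / 1480 = 2.966

2.966


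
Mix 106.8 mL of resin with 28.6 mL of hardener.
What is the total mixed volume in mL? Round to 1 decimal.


Total = 106.8 + 28.6 = 135.4 mL

135.4


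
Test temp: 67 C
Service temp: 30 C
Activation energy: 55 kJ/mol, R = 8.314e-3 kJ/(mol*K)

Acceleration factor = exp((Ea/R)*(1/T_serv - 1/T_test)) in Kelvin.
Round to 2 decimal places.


AF = exp((55/0.008314)*(1/303.15 - 1/340.15))
= 10.74

10.74


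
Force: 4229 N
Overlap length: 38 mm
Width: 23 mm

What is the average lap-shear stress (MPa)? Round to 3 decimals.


Average shear stress = F / (overlap * width)
= 4229 / (38 * 23)
= 4.839 MPa

4.839


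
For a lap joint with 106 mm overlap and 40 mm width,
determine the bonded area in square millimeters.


Area = 106 * 40 = 4240 mm^2

4240


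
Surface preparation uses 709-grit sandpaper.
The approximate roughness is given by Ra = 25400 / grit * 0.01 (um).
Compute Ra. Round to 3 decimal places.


Ra = 25400 / 709 * 0.01
= 254 / 709
= 0.358 um

0.358


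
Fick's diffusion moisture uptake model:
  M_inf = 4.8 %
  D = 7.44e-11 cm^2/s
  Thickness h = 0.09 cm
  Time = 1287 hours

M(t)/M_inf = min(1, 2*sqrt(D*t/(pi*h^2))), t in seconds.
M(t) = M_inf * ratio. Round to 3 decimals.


t_sec = 1287 * 3600 = 4633200
ratio = 2*sqrt(7.44e-11*4633200/(pi*0.09^2))
= min(1, 0.232777)
= 0.232777
M(t) = 4.8 * 0.232777 = 1.117 %

1.117


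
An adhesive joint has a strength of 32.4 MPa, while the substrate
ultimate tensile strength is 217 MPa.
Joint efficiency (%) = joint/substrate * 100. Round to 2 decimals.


Efficiency = 32.4 / 217 * 100
= 14.93%

14.93


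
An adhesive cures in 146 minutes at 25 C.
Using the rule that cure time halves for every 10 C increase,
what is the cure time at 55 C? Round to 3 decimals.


Factor = 2^((55 - 25) / 10) = 8.0000
Cure time = 146 / 8.0000
= 18.250 minutes

18.250


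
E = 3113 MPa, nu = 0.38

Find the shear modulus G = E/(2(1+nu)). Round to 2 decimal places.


G = 3113 / (2 * 1.38)
= 1127.90 MPa

1127.90


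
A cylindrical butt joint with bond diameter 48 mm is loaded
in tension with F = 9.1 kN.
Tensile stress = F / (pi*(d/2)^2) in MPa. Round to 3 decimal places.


Area = pi * (48/2)^2 = 1809.5574 mm^2
Stress = 9.1*1000 / 1809.5574
= 5.029 MPa

5.029


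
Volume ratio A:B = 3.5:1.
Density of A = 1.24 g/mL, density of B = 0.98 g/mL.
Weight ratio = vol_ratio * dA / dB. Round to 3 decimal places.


Wt ratio = 3.5 * 1.24 / 0.98
= 4.429

4.429


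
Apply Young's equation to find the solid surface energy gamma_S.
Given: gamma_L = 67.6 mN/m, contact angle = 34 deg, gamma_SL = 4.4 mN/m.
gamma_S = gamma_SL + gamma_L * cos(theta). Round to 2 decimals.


theta_rad = 34 * pi/180 = 0.593412
gamma_S = 4.4 + 67.6 * cos(0.593412)
= 60.44 mN/m

60.44


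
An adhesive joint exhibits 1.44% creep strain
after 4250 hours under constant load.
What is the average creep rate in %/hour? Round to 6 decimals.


Creep rate = strain / time
= 1.44 / 4250
= 0.000339 %/h

0.000339


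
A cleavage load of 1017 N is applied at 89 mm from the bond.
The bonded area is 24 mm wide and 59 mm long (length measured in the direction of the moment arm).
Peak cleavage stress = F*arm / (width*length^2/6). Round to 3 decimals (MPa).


Moment = 1017 * 89 = 90513 N*mm
Section modulus = 24 * 3481 / 6 = 83544 / 6 mm^3
Stress = 90513 / (83544 / 6) = 543078 / 83544
= 6.501 MPa

6.501


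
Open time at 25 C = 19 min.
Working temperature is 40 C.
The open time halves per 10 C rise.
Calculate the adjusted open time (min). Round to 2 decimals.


factor = 2^((40 - 25) / 10) = 2.8284
ot = 19 / 2.8284 = 6.72 min

6.72


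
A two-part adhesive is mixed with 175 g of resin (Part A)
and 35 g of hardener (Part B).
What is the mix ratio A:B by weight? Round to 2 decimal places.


Mix ratio = mass_A / mass_B
= 175 / 35
= 5.00

5.00


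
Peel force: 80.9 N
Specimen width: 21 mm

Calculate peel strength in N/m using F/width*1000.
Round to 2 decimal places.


Peel strength = 80.9 / 21 * 1000 = 3852.38 N/m

3852.38


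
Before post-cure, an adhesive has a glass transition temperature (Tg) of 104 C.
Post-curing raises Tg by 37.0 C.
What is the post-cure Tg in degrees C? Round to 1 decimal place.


Tg_post = Tg_base + delta_Tg
= 104 + 37.0
= 141.0 C

141.0


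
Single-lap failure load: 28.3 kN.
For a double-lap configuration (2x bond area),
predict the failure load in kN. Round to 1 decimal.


Failure load = 28.3 * 2 = 56.6 kN

56.6


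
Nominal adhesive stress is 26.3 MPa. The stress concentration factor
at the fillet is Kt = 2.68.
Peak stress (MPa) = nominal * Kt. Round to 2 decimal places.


Peak = 26.3 * 2.68 = 70.48 MPa

70.48


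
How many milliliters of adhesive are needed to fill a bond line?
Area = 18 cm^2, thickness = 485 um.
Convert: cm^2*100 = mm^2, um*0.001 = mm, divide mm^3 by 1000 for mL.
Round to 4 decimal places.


= (18 * 100) * (485 * 0.001) / 1000
= 0.8730 mL

0.8730


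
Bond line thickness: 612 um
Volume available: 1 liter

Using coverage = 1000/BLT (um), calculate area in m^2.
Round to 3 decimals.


1 L = 1e6 mm^3, thickness = 612 um = 0.612 mm
Area = 1e6 / 0.612 mm^2 = (1e6 / 0.612) / 1e6 m^2 = 1000 / 612 m^2
= 1.634 m^2

1.634


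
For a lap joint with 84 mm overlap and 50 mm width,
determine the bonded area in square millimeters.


Area = 84 * 50 = 4200 mm^2

4200


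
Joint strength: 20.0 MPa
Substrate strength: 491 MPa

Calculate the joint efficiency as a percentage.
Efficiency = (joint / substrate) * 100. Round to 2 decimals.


Efficiency = (20.0 / 491) * 100 = 4.07%

4.07


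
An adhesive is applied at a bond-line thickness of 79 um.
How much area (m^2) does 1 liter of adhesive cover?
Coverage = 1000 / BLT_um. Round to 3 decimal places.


Coverage = 1000 / 79 = 12.658 m^2

12.658


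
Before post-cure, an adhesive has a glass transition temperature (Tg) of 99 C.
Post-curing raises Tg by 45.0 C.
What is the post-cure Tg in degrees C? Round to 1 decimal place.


Tg_post = Tg_base + delta_Tg
= 99 + 45.0
= 144.0 C

144.0


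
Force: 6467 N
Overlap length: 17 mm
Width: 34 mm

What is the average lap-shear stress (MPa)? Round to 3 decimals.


Average shear stress = F / (overlap * width)
= 6467 / (17 * 34)
= 11.189 MPa

11.189


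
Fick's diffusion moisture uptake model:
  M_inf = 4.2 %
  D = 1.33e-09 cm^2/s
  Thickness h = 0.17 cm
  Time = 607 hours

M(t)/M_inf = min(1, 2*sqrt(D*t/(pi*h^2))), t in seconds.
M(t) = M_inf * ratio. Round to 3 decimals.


t_sec = 607 * 3600 = 2185200
ratio = 2*sqrt(1.33e-09*2185200/(pi*0.17^2))
= min(1, 0.357831)
= 0.357831
M(t) = 4.2 * 0.357831 = 1.503 %

1.503


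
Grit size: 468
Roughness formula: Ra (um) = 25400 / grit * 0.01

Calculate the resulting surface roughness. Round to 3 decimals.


Ra = 25400 / 468 * 0.01
= 0.543 um

0.543


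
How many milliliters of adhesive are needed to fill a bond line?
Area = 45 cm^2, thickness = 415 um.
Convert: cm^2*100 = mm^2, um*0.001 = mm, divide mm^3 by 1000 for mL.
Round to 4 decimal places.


= (45 * 100) * (415 * 0.001) / 1000
= 1.8675 mL

1.8675


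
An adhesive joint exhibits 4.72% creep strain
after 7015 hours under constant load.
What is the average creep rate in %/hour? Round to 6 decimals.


Creep rate = strain / time
= 4.72 / 7015
= 0.000673 %/h

0.000673


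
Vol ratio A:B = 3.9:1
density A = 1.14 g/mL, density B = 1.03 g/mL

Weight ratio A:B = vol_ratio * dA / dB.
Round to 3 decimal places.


Weight ratio = 3.9 * 1.14 / 1.03
= 4.317

4.317


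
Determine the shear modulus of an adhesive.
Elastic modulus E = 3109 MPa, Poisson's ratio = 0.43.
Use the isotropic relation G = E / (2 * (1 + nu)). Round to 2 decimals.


G = 3109 / (2*(1+0.43)) = 3109 / 2.86
= 1087.06 MPa

1087.06


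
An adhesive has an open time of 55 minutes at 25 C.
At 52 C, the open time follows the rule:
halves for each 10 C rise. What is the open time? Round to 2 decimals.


Factor = 2^((52-25)/10) = 6.4980
Open time = 55 / 6.4980 = 8.46 min

8.46


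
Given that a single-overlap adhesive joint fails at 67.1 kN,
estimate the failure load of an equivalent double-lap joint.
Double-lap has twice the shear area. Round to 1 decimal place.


Double-lap factor = 2
Expected load = 67.1 * 2 = 134.2 kN

134.2


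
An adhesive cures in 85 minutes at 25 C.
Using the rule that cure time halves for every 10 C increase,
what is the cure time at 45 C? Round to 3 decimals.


Factor = 2^((45 - 25) / 10) = 4.0000
Cure time = 85 / 4.0000
= 21.250 minutes

21.250


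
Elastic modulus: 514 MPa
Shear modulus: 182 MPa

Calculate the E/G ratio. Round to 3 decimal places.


E / G = 514 / 182 = 2.824

2.824


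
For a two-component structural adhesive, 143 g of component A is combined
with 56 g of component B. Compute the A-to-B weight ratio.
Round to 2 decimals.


Weight ratio A:B = 143 / 56
= 2.55

2.55


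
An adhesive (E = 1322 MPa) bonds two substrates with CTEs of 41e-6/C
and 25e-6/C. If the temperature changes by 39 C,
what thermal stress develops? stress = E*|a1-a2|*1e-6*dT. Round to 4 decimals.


Stress = 1322 * |41 - 25| * 1e-6 * 39
= 0.8249 MPa

0.8249


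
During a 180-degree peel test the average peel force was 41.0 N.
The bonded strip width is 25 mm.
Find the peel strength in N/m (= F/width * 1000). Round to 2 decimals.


Peel strength = F/width * 1000
= 41.0 / 25 * 1000
= 1640.00 N/m

1640.00


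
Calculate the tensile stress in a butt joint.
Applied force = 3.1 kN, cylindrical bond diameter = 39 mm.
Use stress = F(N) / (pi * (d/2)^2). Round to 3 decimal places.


A = pi * 19.5^2 = 1194.5906 mm^2
sigma = 3100.0 / 1194.5906 = 2.595 MPa

2.595


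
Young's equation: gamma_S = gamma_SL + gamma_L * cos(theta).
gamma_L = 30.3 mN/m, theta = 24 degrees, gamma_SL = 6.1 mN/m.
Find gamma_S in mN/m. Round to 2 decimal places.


cos(24 deg) = 0.913545
gamma_S = 6.1 + 30.3 * 0.913545
= 33.78 mN/m

33.78
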